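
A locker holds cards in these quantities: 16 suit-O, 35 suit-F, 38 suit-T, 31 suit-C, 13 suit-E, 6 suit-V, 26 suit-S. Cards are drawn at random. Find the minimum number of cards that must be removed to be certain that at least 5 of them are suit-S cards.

In the worst case for collecting suit-S cards, every non-suit-S card comes out first.
There are 16 + 35 + 38 + 31 + 13 + 6 = 139 non-suit-S cards altogether.
After those, each further card must be suit-S, so 139 + 5 = 144 draws guarantee 5 suit-S cards.

144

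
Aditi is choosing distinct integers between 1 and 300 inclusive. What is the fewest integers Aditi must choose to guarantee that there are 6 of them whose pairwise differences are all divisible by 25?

Integers whose pairwise differences are multiples of 25 are exactly those sharing a remainder mod 25. The 25 residue classes mod 25 are the pigeonholes.
With 125 integers one could put 5 in each residue class and have no class reach 6.
The 126th integer pushes some class to 6, so 25·5 + 1 = 126.

126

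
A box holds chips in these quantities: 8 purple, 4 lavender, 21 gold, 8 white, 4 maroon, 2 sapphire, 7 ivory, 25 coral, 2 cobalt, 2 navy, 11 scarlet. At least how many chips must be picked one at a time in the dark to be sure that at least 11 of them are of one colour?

By pigeonhole, put each drawn chip into a box by colour. The largest draw with every box below 11 takes min(count, 10) from each colour; colours with fewer than 10 contribute all they have.
Σ min(cᵢ, 10) = 8 + 4 + 10 + 8 + 4 + 2 + 7 + 10 + 2 + 2 + 10 = 67.
Draw number 67 + 1 = 68 must push one box to 11.

68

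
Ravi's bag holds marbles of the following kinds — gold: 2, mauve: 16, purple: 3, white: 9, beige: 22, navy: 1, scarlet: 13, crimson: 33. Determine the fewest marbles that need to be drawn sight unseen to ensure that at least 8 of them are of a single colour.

42

By pigeonhole, the 8 colours are the holes; the marbles drawn are the pigeons.
To avoid 8 of any one colour, the worst case takes at most 7 of each colour, or every marble of a colour that has fewer than 7.
That gives 2 + 7 + 3 + 7 + 7 + 1 + 7 + 7 = 41 marbles with no colour reaching 8.
The next marble forces some colour to 8, so 41 + 1 = 42.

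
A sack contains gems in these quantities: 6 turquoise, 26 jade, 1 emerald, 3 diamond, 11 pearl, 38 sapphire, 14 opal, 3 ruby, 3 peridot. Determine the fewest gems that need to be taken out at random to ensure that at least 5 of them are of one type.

By the pigeonhole principle, the 9 types are the holes; the gems drawn are the pigeons.
To avoid 5 of any one type, the worst case takes at most 4 of each type, or every gem of a type that has fewer than 4.
That gives 4 + 4 + 1 + 3 + 4 + 4 + 4 + 3 + 3 = 30 gems with no type reaching 5.
The next gem forces some type to 5, so 30 + 1 = 31.

31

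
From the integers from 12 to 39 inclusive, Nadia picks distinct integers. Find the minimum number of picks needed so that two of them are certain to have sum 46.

Group the elements by complementary pair {x, 46−x}: {12,34}, {13,33}, {14,32}, …, giving 11 two-element pairs, the single value 23 (it cannot pair with itself since the integers are distinct), and 5 integers whose partner 46−x falls outside [12,39].
Treating each of those 17 groups as a pigeonhole, one can pick one integer per group — 17 integers — with no two summing to 46.
The 18th integer lands in an occupied pair, forcing a sum of 46.

18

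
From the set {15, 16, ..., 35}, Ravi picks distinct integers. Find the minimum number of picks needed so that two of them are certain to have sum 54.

Two chosen integers sum to 54 exactly when both halves of some pair {x, 54−x} with 19 ≤ x ≤ 54−x ≤ 35 are chosen — 8 such pairs.
The remaining 5 elements (those with no distinct partner in range) can never complete a 54-sum, so the worst case takes all of them and one from each pair: 5 + 8 = 13.
By the pigeonhole principle, the 14th integer has to be the second member of some pair, so 13 + 1 = 14.

14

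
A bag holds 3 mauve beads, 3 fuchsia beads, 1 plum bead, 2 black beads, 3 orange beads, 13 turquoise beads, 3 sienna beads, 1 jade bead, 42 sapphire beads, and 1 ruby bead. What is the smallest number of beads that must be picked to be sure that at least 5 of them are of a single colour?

By pigeonhole, put each drawn bead into a box by colour. The largest draw with every box below 5 takes min(count, 4) from each colour; colours with fewer than 4 contribute all they have.
Σ min(cᵢ, 4) = 3 + 3 + 1 + 2 + 3 + 4 + 3 + 1 + 4 + 1 = 25.
Draw number 25 + 1 = 26 must push one box to 5.

26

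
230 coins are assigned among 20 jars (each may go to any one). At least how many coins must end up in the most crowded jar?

The 20 jars are the holes and the 230 coins are the pigeons.
If every jar held at most 11 coins, the total would be at most 20 × 11 = 220, which is less than 230.
So some jar holds at least ⌈230/20⌉ = 12 coins.

12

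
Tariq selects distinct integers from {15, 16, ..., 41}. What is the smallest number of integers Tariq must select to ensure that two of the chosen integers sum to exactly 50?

18

Group the elements by complementary pair {x, 50−x}: {15,35}, {16,34}, {17,33}, …, giving 10 two-element pairs, the single value 25 (it cannot pair with itself since the integers are distinct), and 6 integers whose partner 50−x falls outside [15,41].
Treating each of those 17 groups as a pigeonhole, one can pick one integer per group — 17 integers — with no two summing to 50.
The 18th integer lands in an occupied pair, forcing a sum of 50.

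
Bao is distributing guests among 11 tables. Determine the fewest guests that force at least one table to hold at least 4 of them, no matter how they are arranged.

34

With 33 guests one could put exactly 3 in each of the 11 tables, and no table would reach 4.
By the pigeonhole principle, one more guest must land in a table that already has 3, giving it 4.
So 11 × 3 + 1 = 34 guests are required.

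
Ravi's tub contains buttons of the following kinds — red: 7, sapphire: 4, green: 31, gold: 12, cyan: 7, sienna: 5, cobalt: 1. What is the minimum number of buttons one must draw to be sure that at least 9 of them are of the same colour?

41

Pigeonhole: put each drawn button into a box by colour. The largest draw with every box below 9 takes min(count, 8) from each colour; colours with fewer than 8 contribute all they have.
Σ min(cᵢ, 8) = 7 + 4 + 8 + 8 + 7 + 5 + 1 = 40.
Draw number 40 + 1 = 41 must push one box to 9.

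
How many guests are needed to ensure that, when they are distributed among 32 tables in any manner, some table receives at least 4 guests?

With 96 guests one could put exactly 3 in each of the 32 tables, and no table would reach 4.
One more guest must land in a table that already has 3, giving it 4.
So 32 × 3 + 1 = 97 guests are required.

97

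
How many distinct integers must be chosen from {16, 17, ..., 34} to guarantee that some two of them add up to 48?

Group the elements by complementary pair {x, 48−x}: {16,32}, {17,31}, {18,30}, …, giving 8 two-element pairs, the single value 24 (it cannot pair with itself since the integers are distinct), and 2 integers whose partner 48−x falls outside [16,34].
Pigeonhole: treating each of those 11 groups as a pigeonhole, one can pick one integer per group — 11 integers — with no two summing to 48.
The 12th integer lands in an occupied pair, forcing a sum of 48.

12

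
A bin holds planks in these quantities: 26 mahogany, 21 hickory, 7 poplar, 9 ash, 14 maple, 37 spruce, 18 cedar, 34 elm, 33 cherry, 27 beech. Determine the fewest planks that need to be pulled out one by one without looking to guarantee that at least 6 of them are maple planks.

218

In the worst case for collecting maple planks, every non-maple plank comes out first.
There are 26 + 21 + 7 + 9 + 37 + 18 + 34 + 33 + 27 = 212 non-maple planks altogether.
After those, each further plank must be maple, so 212 + 6 = 218 draws guarantee 6 maple planks.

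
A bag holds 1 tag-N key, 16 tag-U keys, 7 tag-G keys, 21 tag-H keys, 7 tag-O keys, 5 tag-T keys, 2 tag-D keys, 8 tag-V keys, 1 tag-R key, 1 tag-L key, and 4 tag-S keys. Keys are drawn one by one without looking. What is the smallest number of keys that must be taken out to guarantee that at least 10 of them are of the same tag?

An adversary could hand out at most 9 keys per tag (9 tags run out sooner): 1 + 9 + 7 + 9 + 7 + 5 + 2 + 8 + 1 + 1 + 4 = 54 keys and still no tag has 10.
Pigeonhole: one more key lands in a tag already at 9, so 55 draws are enough and 54 are not.

55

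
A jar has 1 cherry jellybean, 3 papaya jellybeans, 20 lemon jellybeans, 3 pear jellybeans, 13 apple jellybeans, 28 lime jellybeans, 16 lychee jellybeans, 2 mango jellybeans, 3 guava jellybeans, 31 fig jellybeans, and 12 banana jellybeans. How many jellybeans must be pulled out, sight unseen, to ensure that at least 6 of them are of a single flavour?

By the pigeonhole principle, the 11 flavours are the holes; the jellybeans drawn are the pigeons.
To avoid 6 of any one flavour, the worst case takes at most 5 of each flavour, or every jellybean of a flavour that has fewer than 5.
That gives 1 + 3 + 5 + 3 + 5 + 5 + 5 + 2 + 3 + 5 + 5 = 42 jellybeans with no flavour reaching 6.
The next jellybean forces some flavour to 6, so 42 + 1 = 43.

43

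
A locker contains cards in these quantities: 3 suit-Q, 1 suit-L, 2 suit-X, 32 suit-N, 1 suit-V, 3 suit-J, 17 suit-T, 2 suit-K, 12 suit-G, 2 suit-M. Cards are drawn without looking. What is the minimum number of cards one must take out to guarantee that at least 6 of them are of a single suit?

An adversary could hand out at most 5 cards per suit (7 suits run out sooner): 3 + 1 + 2 + 5 + 1 + 3 + 5 + 2 + 5 + 2 = 29 cards and still no suit has 6.
By pigeonhole, one more card lands in a suit already at 5, so 30 draws are enough and 29 are not.

30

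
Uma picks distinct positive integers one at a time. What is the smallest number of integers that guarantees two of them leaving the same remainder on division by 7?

The 7 residue classes mod 7 are the pigeonholes.
With 7 integers one could put 1 in each residue class and have no class reach 2.
The 8th integer pushes some class to 2, so 7·1 + 1 = 8.

8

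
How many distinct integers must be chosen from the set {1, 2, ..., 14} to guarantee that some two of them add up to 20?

Group the elements by complementary pair {x, 20−x}: {6,14}, {7,13}, {8,12}, …, giving 4 two-element pairs, the single value 10 (it cannot pair with itself since the integers are distinct), and 5 integers whose partner 20−x falls outside [1,14].
By the pigeonhole principle, treating each of those 10 groups as a pigeonhole, one can pick one integer per group — 10 integers — with no two summing to 20.
The 11th integer lands in an occupied pair, forcing a sum of 20.

11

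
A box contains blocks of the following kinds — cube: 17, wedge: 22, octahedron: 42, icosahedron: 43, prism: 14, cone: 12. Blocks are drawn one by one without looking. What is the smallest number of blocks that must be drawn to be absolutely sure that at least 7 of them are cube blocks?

140

In the worst case for collecting cube blocks, every non-cube block comes out first.
There are 22 + 42 + 43 + 14 + 12 = 133 non-cube blocks altogether.
After those, each further block must be cube, so 133 + 7 = 140 draws guarantee 7 cube blocks.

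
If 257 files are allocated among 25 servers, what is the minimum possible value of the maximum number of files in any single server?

By the pigeonhole principle, the 25 servers are the holes and the 257 files are the pigeons.
If every server held at most 10 files, the total would be at most 25 × 10 = 250, which is less than 257.
So some server holds at least ⌈257/25⌉ = 11 files.

11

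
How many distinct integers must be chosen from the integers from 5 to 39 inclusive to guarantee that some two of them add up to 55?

24

Two chosen integers sum to 55 exactly when both halves of some pair {x, 55−x} with 16 ≤ x ≤ 55−x ≤ 39 are chosen — 12 such pairs.
The remaining 11 elements (those with no distinct partner in range) can never complete a 55-sum, so the worst case takes all of them and one from each pair: 11 + 12 = 23.
The 24th integer has to be the second member of some pair, so 23 + 1 = 24.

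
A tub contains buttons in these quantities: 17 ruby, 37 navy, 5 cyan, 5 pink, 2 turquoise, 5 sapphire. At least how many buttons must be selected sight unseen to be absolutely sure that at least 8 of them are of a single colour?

Put each drawn button into a box by colour. The largest draw with every box below 8 takes min(count, 7) from each colour; colours with fewer than 7 contribute all they have.
Σ min(cᵢ, 7) = 7 + 7 + 5 + 5 + 2 + 5 = 31.
Draw number 31 + 1 = 32 must push one box to 8.

32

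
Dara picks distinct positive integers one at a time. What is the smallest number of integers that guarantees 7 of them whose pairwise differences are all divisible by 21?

Integers whose pairwise differences are multiples of 21 are exactly those sharing a remainder mod 21. The 21 residue classes mod 21 are the pigeonholes.
With 126 integers one could put 6 in each residue class and have no class reach 7.
The 127th integer pushes some class to 7, so 21·6 + 1 = 127.

127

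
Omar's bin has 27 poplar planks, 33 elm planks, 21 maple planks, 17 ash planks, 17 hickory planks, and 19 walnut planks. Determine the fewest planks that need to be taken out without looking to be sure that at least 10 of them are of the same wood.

By pigeonhole, put each drawn plank into a box by wood. The largest draw with every box below 10 takes min(count, 9) from each wood.
Σ min(cᵢ, 9) = 9 + 9 + 9 + 9 + 9 + 9 = 54.
Draw number 54 + 1 = 55 must push one box to 10.

55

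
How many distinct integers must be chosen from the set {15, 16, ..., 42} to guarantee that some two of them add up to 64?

A set avoiding the sum 64 can contain at most one of each pair {x, 64−x}, plus the 8 elements whose complement lies outside the range or equal to its own complement.
The integers 15, …, 32 (18 of them) are such a set: any two sum to at least 15+16 = 31 and at most 31+32 = 63 < 64.
By pigeonhole, any 19th integer completes one of the 10 pairs, so 19 choices force a sum of 64.

19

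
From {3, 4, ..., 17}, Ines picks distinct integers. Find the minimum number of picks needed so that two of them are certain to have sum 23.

Group the elements by complementary pair {x, 23−x}: {6,17}, {7,16}, {8,15}, …, giving 6 two-element pairs and 3 integers whose partner 23−x falls outside [3,17].
By the pigeonhole principle, treating each of those 9 groups as a pigeonhole, one can pick one integer per group — 9 integers — with no two summing to 23.
The 10th integer lands in an occupied pair, forcing a sum of 23.

10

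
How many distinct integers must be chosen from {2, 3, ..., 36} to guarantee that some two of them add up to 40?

20

Group the elements by complementary pair {x, 40−x}: {4,36}, {5,35}, {6,34}, …, giving 16 two-element pairs, the single value 20 (it cannot pair with itself since the integers are distinct), and 2 integers whose partner 40−x falls outside [2,36].
Pigeonhole: treating each of those 19 groups as a pigeonhole, one can pick one integer per group — 19 integers — with no two summing to 40.
The 20th integer lands in an occupied pair, forcing a sum of 40.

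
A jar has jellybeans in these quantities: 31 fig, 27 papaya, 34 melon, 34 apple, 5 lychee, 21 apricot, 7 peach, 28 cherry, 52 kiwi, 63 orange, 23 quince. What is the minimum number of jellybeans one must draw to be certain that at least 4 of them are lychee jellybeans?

324

In the worst case for collecting lychee jellybeans, every non-lychee jellybean comes out first.
There are 31 + 27 + 34 + 34 + 21 + 7 + 28 + 52 + 63 + 23 = 320 non-lychee jellybeans altogether.
After those, each further jellybean must be lychee, so 320 + 4 = 324 draws guarantee 4 lychee jellybeans.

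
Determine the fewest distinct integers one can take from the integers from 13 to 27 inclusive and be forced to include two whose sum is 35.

11

Two chosen integers sum to 35 exactly when both halves of some pair {x, 35−x} with 13 ≤ x ≤ 35−x ≤ 22 are chosen — 5 such pairs.
The remaining 5 elements (those with no distinct partner in range) can never complete a 35-sum, so the worst case takes all of them and one from each pair: 5 + 5 = 10.
The 11th integer has to be the second member of some pair, so 10 + 1 = 11.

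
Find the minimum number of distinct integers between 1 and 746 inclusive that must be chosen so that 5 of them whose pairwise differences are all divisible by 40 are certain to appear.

161

Integers whose pairwise differences are multiples of 40 are exactly those sharing a remainder mod 40. Pigeonhole: the 40 residue classes mod 40 are the pigeonholes.
With 160 integers one could put 4 in each residue class and have no class reach 5.
The 161st integer pushes some class to 5, so 40·4 + 1 = 161.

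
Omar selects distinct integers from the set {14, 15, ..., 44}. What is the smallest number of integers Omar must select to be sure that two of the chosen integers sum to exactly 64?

20

A set avoiding the sum 64 can contain at most one of each pair {x, 64−x}, plus the 7 elements whose complement lies outside the range or equal to its own complement.
The integers 14, …, 32 (19 of them) are such a set: any two sum to at least 14+15 = 29 and at most 31+32 = 63 < 64.
By pigeonhole, any 20th integer completes one of the 12 pairs, so 20 choices force a sum of 64.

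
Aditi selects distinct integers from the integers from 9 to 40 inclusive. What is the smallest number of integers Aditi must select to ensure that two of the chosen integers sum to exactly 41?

A set avoiding the sum 41 can contain at most one of each pair {x, 41−x}, plus the 8 elements whose complement lies outside the range.
The integers 21, …, 40 (20 of them) are such a set: any two sum to at least 21+22 = 43 > 41.
By pigeonhole, any 21st integer completes one of the 12 pairs, so 21 choices force a sum of 41.

21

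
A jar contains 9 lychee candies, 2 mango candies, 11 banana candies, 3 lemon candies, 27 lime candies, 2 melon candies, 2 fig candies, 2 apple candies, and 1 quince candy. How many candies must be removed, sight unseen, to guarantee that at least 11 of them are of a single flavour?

42

An adversary could hand out at most 10 candies per flavour (7 flavours run out sooner): 9 + 2 + 10 + 3 + 10 + 2 + 2 + 2 + 1 = 41 candies and still no flavour has 11.
Pigeonhole: one more candy lands in a flavour already at 10, so 42 draws are enough and 41 are not.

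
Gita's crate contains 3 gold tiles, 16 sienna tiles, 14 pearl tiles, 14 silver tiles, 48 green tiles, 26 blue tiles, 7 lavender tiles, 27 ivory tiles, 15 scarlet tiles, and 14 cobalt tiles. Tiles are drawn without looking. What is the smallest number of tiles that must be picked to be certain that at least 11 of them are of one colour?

The 10 colours are the holes; the tiles drawn are the pigeons.
To avoid 11 of any one colour, the worst case takes at most 10 of each colour, or every tile of a colour that has fewer than 10.
That gives 3 + 10 + 10 + 10 + 10 + 10 + 7 + 10 + 10 + 10 = 90 tiles with no colour reaching 11.
The next tile forces some colour to 11, so 90 + 1 = 91.

91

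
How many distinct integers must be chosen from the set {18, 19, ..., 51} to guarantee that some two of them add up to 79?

Group the elements by complementary pair {x, 79−x}: {28,51}, {29,50}, {30,49}, …, giving 12 two-element pairs and 10 integers whose partner 79−x falls outside [18,51].
Treating each of those 22 groups as a pigeonhole, one can pick one integer per group — 22 integers — with no two summing to 79.
The 23rd integer lands in an occupied pair, forcing a sum of 79.

23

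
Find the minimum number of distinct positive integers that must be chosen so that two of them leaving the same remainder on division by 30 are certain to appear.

31

By the pigeonhole principle, the 30 residue classes mod 30 are the pigeonholes.
With 30 integers one could put 1 in each residue class and have no class reach 2.
The 31st integer pushes some class to 2, so 30·1 + 1 = 31.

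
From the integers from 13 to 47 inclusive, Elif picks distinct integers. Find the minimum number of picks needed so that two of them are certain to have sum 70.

Two chosen integers sum to 70 exactly when both halves of some pair {x, 70−x} with 23 ≤ x ≤ 70−x ≤ 47 are chosen — 12 such pairs.
The remaining 11 elements (those with no distinct partner in range) can never complete a 70-sum, so the worst case takes all of them and one from each pair: 11 + 12 = 23.
By pigeonhole, the 24th integer has to be the second member of some pair, so 23 + 1 = 24.

24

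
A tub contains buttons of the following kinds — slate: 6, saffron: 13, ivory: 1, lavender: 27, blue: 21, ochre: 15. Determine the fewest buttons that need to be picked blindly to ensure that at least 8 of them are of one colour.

36

An adversary could hand out at most 7 buttons per colour (slate, ivory run out sooner): 6 + 7 + 1 + 7 + 7 + 7 = 35 buttons and still no colour has 8.
Pigeonhole: one more button lands in a colour already at 7, so 36 draws are enough and 35 are not.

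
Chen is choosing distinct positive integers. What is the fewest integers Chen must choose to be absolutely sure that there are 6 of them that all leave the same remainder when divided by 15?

By pigeonhole, the 15 residue classes mod 15 are the pigeonholes.
With 75 integers one could put 5 in each residue class and have no class reach 6.
The 76th integer pushes some class to 6, so 15·5 + 1 = 76.

76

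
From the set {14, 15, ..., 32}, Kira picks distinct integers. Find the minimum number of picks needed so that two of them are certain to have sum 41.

13

A set avoiding the sum 41 can contain at most one of each pair {x, 41−x}, plus the 5 elements whose complement lies outside the range.
The integers 21, …, 32 (12 of them) are such a set: any two sum to at least 21+22 = 43 > 41.
By the pigeonhole principle, any 13th integer completes one of the 7 pairs, so 13 choices force a sum of 41.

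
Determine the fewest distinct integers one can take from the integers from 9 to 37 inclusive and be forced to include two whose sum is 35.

Two chosen integers sum to 35 exactly when both halves of some pair {x, 35−x} with 9 ≤ x ≤ 35−x ≤ 26 are chosen — 9 such pairs.
The remaining 11 elements (those with no distinct partner in range) can never complete a 35-sum, so the worst case takes all of them and one from each pair: 11 + 9 = 20.
By pigeonhole, the 21st integer has to be the second member of some pair, so 20 + 1 = 21.

21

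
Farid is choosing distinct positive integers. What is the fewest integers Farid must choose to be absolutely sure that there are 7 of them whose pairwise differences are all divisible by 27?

Integers whose pairwise differences are multiples of 27 are exactly those sharing a remainder mod 27. The 27 residue classes mod 27 are the pigeonholes.
With 162 integers one could put 6 in each residue class and have no class reach 7.
The 163rd integer pushes some class to 7, so 27·6 + 1 = 163.

163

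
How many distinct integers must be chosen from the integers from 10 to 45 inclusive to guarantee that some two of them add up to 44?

25

Group the elements by complementary pair {x, 44−x}: {10,34}, {11,33}, {12,32}, …, giving 12 two-element pairs, the single value 22 (it cannot pair with itself since the integers are distinct), and 11 integers whose partner 44−x falls outside [10,45].
Pigeonhole: treating each of those 24 groups as a pigeonhole, one can pick one integer per group — 24 integers — with no two summing to 44.
The 25th integer lands in an occupied pair, forcing a sum of 44.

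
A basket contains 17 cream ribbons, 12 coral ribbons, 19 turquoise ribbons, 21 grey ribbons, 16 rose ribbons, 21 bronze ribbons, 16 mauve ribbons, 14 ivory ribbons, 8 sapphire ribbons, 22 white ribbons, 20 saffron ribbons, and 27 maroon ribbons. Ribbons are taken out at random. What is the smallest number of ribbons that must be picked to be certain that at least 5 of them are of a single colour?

49

Put each drawn ribbon into a box by colour. The largest draw with every box below 5 takes min(count, 4) from each colour.
Σ min(cᵢ, 4) = 4 + 4 + 4 + 4 + 4 + 4 + 4 + 4 + 4 + 4 + 4 + 4 = 48.
Draw number 48 + 1 = 49 must push one box to 5.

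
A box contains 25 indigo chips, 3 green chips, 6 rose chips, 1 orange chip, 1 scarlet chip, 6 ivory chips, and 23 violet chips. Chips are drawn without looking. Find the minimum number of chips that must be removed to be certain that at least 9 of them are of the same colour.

34

By the pigeonhole principle, put each drawn chip into a box by colour. The largest draw with every box below 9 takes min(count, 8) from each colour; colours with fewer than 8 contribute all they have.
Σ min(cᵢ, 8) = 8 + 3 + 6 + 1 + 1 + 6 + 8 = 33.
Draw number 33 + 1 = 34 must push one box to 9.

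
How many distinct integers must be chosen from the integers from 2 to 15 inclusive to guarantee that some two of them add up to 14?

10

Group the elements by complementary pair {x, 14−x}: {2,12}, {3,11}, {4,10}, …, giving 5 two-element pairs; the single value 7 (it cannot pair with itself since the integers are distinct); and 3 integers whose partner 14−x falls outside [2,15].
By the pigeonhole principle, treating each of those 9 groups as a pigeonhole, one can pick one integer per group — 9 integers — with no two summing to 14.
The 10th integer lands in an occupied pair, forcing a sum of 14.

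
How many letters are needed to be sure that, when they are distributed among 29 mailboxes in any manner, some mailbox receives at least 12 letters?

With 319 letters one could put exactly 11 in each of the 29 mailboxes, and no mailbox would reach 12.
By pigeonhole, one more letter must land in a mailbox that already has 11, giving it 12.
So 29 × 11 + 1 = 320 letters are required.

320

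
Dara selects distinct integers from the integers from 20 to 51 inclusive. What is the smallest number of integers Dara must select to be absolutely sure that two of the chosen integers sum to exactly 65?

Group the elements by complementary pair {x, 65−x}: {20,45}, {21,44}, {22,43}, …, giving 13 two-element pairs and 6 integers whose partner 65−x falls outside [20,51].
Pigeonhole: treating each of those 19 groups as a pigeonhole, one can pick one integer per group — 19 integers — with no two summing to 65.
The 20th integer lands in an occupied pair, forcing a sum of 65.

20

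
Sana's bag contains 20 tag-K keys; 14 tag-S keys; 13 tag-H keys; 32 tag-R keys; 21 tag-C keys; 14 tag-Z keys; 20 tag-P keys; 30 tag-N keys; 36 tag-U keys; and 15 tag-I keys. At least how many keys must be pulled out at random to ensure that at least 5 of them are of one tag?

An adversary could hand out at most 4 keys per tag: 4 + 4 + 4 + 4 + 4 + 4 + 4 + 4 + 4 + 4 = 40 keys and still no tag has 5.
One more key lands in a tag already at 4, so 41 draws are enough and 40 are not.

41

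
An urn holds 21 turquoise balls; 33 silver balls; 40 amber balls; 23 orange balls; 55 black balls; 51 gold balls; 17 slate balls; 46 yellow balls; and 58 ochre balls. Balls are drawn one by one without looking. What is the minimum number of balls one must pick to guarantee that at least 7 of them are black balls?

296

In the worst case for collecting black balls, every non-black ball comes out first.
There are 21 + 33 + 40 + 23 + 51 + 17 + 46 + 58 = 289 non-black balls altogether.
After those, each further ball must be black, so 289 + 7 = 296 draws guarantee 7 black balls.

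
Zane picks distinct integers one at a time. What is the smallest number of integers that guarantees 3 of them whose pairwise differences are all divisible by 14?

29

Integers whose pairwise differences are multiples of 14 are exactly those sharing a remainder mod 14. The 14 residue classes mod 14 are the pigeonholes.
With 28 integers one could put 2 in each residue class and have no class reach 3.
The 29th integer pushes some class to 3, so 14·2 + 1 = 29.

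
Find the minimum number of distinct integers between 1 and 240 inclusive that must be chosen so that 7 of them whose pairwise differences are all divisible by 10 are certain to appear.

61

Integers whose pairwise differences are multiples of 10 are exactly those sharing a remainder mod 10. The 10 residue classes mod 10 are the pigeonholes.
With 60 integers one could put 6 in each residue class and have no class reach 7.
The 61st integer pushes some class to 7, so 10·6 + 1 = 61.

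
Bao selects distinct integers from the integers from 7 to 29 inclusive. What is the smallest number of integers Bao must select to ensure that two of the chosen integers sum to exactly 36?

Group the elements by complementary pair {x, 36−x}: {7,29}, {8,28}, {9,27}, …, giving 11 two-element pairs and the single value 18 (it cannot pair with itself since the integers are distinct).
Treating each of those 12 groups as a pigeonhole, one can pick one integer per group — 12 integers — with no two summing to 36.
The 13th integer lands in an occupied pair, forcing a sum of 36.

13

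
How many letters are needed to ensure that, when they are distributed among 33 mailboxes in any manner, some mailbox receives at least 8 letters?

232

With 231 letters one could put exactly 7 in each of the 33 mailboxes, and no mailbox would reach 8.
By the pigeonhole principle, one more letter must land in a mailbox that already has 7, giving it 8.
So 33 × 7 + 1 = 232 letters are required.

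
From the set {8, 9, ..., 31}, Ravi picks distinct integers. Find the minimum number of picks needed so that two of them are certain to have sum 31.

Two chosen integers sum to 31 exactly when both halves of some pair {x, 31−x} with 8 ≤ x ≤ 31−x ≤ 23 are chosen — 8 such pairs.
The remaining 8 elements (those with no distinct partner in range) can never complete a 31-sum, so the worst case takes all of them and one from each pair: 8 + 8 = 16.
By the pigeonhole principle, the 17th integer has to be the second member of some pair, so 16 + 1 = 17.

17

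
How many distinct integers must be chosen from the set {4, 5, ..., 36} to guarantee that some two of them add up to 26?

Group the elements by complementary pair {x, 26−x}: {4,22}, {5,21}, {6,20}, …, giving 9 two-element pairs, the single value 13 (it cannot pair with itself since the integers are distinct), and 14 integers whose partner 26−x falls outside [4,36].
Pigeonhole: treating each of those 24 groups as a pigeonhole, one can pick one integer per group — 24 integers — with no two summing to 26.
The 25th integer lands in an occupied pair, forcing a sum of 26.

25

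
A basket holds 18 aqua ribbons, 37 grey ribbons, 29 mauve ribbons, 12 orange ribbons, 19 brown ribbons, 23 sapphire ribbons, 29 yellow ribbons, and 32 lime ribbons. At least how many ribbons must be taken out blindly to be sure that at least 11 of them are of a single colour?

81

An adversary could hand out at most 10 ribbons per colour: 10 + 10 + 10 + 10 + 10 + 10 + 10 + 10 = 80 ribbons and still no colour has 11.
One more ribbon lands in a colour already at 10, so 81 draws are enough and 80 are not.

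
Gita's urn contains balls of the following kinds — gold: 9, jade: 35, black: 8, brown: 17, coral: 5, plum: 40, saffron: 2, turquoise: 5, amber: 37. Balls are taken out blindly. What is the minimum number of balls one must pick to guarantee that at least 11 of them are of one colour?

By pigeonhole, the 9 colours are the holes; the balls drawn are the pigeons.
To avoid 11 of any one colour, the worst case takes at most 10 of each colour, or every ball of a colour that has fewer than 10.
That gives 9 + 10 + 8 + 10 + 5 + 10 + 2 + 5 + 10 = 69 balls with no colour reaching 11.
The next ball forces some colour to 11, so 69 + 1 = 70.

70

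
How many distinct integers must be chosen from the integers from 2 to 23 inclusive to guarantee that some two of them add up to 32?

16

Two chosen integers sum to 32 exactly when both halves of some pair {x, 32−x} with 9 ≤ x ≤ 32−x ≤ 23 are chosen — 7 such pairs.
The remaining 8 elements (those with no distinct partner in range) can never complete a 32-sum, so the worst case takes all of them and one from each pair: 8 + 7 = 15.
Pigeonhole: the 16th integer has to be the second member of some pair, so 15 + 1 = 16.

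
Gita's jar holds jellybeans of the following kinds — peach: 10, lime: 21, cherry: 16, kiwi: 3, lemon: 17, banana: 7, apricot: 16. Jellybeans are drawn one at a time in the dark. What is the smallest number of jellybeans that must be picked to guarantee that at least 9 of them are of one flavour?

51

The 7 flavours are the holes; the jellybeans drawn are the pigeons.
To avoid 9 of any one flavour, the worst case takes at most 8 of each flavour, or every jellybean of a flavour that has fewer than 8.
That gives 8 + 8 + 8 + 3 + 8 + 7 + 8 = 50 jellybeans with no flavour reaching 9.
The next jellybean forces some flavour to 9, so 50 + 1 = 51.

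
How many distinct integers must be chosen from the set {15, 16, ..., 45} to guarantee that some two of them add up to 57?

Two chosen integers sum to 57 exactly when both halves of some pair {x, 57−x} with 15 ≤ x ≤ 57−x ≤ 42 are chosen — 14 such pairs.
The remaining 3 elements (those with no distinct partner in range) can never complete a 57-sum, so the worst case takes all of them and one from each pair: 3 + 14 = 17.
The 18th integer has to be the second member of some pair, so 17 + 1 = 18.

18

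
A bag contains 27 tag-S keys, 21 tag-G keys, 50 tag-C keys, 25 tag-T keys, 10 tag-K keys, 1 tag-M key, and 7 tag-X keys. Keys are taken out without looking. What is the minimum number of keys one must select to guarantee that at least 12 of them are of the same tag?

An adversary could hand out at most 11 keys per tag (tag-K, tag-M, tag-X run out sooner): 11 + 11 + 11 + 11 + 10 + 1 + 7 = 62 keys and still no tag has 12.
One more key lands in a tag already at 11, so 63 draws are enough and 62 are not.

63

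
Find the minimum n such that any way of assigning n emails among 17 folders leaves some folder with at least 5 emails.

With 68 emails one could put exactly 4 in each of the 17 folders, and no folder would reach 5.
By the pigeonhole principle, one more email must land in a folder that already has 4, giving it 5.
So 17 × 4 + 1 = 69 emails are required.

69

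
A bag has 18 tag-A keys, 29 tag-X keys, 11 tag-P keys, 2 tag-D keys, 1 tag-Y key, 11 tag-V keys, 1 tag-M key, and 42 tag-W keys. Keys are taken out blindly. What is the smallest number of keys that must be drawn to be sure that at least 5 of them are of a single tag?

Pigeonhole: put each drawn key into a box by tag. The largest draw with every box below 5 takes min(count, 4) from each tag; tags with fewer than 4 contribute all they have.
Σ min(cᵢ, 4) = 4 + 4 + 4 + 2 + 1 + 4 + 1 + 4 = 24.
Draw number 24 + 1 = 25 must push one box to 5.

25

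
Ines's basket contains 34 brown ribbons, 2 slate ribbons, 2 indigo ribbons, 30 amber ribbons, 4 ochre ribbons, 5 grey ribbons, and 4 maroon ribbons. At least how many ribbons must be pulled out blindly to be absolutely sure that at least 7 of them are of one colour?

30

An adversary could hand out at most 6 ribbons per colour (5 colours run out sooner): 6 + 2 + 2 + 6 + 4 + 5 + 4 = 29 ribbons and still no colour has 7.
One more ribbon lands in a colour already at 6, so 30 draws are enough and 29 are not.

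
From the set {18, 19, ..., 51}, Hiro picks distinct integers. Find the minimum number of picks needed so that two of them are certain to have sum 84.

26

Group the elements by complementary pair {x, 84−x}: {33,51}, {34,50}, {35,49}, …, giving 9 two-element pairs, the single value 42 (it cannot pair with itself since the integers are distinct), and 15 integers whose partner 84−x falls outside [18,51].
Treating each of those 25 groups as a pigeonhole, one can pick one integer per group — 25 integers — with no two summing to 84.
The 26th integer lands in an occupied pair, forcing a sum of 84.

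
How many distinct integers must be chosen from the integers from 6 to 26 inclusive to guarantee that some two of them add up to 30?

Two chosen integers sum to 30 exactly when both halves of some pair {x, 30−x} with 6 ≤ x ≤ 30−x ≤ 24 are chosen — 9 such pairs.
The remaining 3 elements (those with no distinct partner in range) can never complete a 30-sum, so the worst case takes all of them and one from each pair: 3 + 9 = 12.
The 13th integer has to be the second member of some pair, so 12 + 1 = 13.

13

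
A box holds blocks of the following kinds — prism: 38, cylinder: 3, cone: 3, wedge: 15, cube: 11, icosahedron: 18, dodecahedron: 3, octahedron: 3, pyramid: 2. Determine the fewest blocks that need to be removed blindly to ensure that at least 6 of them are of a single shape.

35

By the pigeonhole principle, put each drawn block into a box by shape. The largest draw with every box below 6 takes min(count, 5) from each shape; shapes with fewer than 5 contribute all they have.
Σ min(cᵢ, 5) = 5 + 3 + 3 + 5 + 5 + 5 + 3 + 3 + 2 = 34.
Draw number 34 + 1 = 35 must push one box to 6.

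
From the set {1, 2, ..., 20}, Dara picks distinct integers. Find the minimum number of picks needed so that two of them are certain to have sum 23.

A set avoiding the sum 23 can contain at most one of each pair {x, 23−x}, plus the 2 elements whose complement lies outside the range.
The integers 1, …, 11 (11 of them) are such a set: any two sum to at least 1+2 = 3 and at most 10+11 = 21 < 23.
Any 12th integer completes one of the 9 pairs, so 12 choices force a sum of 23.

12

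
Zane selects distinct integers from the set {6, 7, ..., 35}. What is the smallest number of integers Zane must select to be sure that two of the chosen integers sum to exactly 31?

Two chosen integers sum to 31 exactly when both halves of some pair {x, 31−x} with 6 ≤ x ≤ 31−x ≤ 25 are chosen — 10 such pairs.
The remaining 10 elements (those with no distinct partner in range) can never complete a 31-sum, so the worst case takes all of them and one from each pair: 10 + 10 = 20.
By pigeonhole, the 21st integer has to be the second member of some pair, so 20 + 1 = 21.

21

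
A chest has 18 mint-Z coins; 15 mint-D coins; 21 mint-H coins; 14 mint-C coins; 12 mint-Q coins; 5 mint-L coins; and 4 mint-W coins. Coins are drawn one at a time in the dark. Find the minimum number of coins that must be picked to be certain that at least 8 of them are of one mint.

An adversary could hand out at most 7 coins per mint (mint-L, mint-W run out sooner): 7 + 7 + 7 + 7 + 7 + 5 + 4 = 44 coins and still no mint has 8.
Pigeonhole: one more coin lands in a mint already at 7, so 45 draws are enough and 44 are not.

45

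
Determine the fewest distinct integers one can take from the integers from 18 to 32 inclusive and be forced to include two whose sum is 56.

A set avoiding the sum 56 can contain at most one of each pair {x, 56−x}, plus the 7 elements whose complement lies outside the range or equal to its own complement.
The integers 18, …, 28 (11 of them) are such a set: any two sum to at least 18+19 = 37 and at most 27+28 = 55 < 56.
Pigeonhole: any 12th integer completes one of the 4 pairs, so 12 choices force a sum of 56.

12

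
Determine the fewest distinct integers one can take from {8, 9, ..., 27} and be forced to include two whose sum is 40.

A set avoiding the sum 40 can contain at most one of each pair {x, 40−x}, plus the 6 elements whose complement lies outside the range or equal to its own complement.
The integers 8, …, 20 (13 of them) are such a set: any two sum to at least 8+9 = 17 and at most 19+20 = 39 < 40.
Pigeonhole: any 14th integer completes one of the 7 pairs, so 14 choices force a sum of 40.

14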